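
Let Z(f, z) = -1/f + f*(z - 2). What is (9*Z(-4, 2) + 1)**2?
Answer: 169/16 ≈ 10.563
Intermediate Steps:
Z(f, z) = -1/f + f*(-2 + z)
(9*Z(-4, 2) + 1)**2 = (9*((-1 + (-4)**2*(-2 + 2))/(-4)) + 1)**2 = (9*(-(-1 + 16*0)/4) + 1)**2 = (9*(-(-1 + 0)/4) + 1)**2 = (9*(-1/4*(-1)) + 1)**2 = (9*(1/4) + 1)**2 = (9/4 + 1)**2 = (13/4)**2 = 169/16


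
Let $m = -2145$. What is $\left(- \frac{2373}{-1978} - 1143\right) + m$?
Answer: $- \frac{6501291}{1978} \approx -3286.8$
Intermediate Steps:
$\left(- \frac{2373}{-1978} - 1143\right) + m = \left(- \frac{2373}{-1978} - 1143\right) - 2145 = \left(\left(-2373\right) \left(- \frac{1}{1978}\right) - 1143\right) - 2145 = \left(\frac{2373}{1978} - 1143\right) - 2145 = - \frac{2258481}{1978} - 2145 = - \frac{6501291}{1978}$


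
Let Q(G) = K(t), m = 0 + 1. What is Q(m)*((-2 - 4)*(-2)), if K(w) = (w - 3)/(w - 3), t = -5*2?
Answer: 12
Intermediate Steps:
m = 1
t = -10
K(w) = 1 (K(w) = (-3 + w)/(-3 + w) = 1)
Q(G) = 1
Q(m)*((-2 - 4)*(-2)) = 1*((-2 - 4)*(-2)) = 1*(-6*(-2)) = 1*12 = 12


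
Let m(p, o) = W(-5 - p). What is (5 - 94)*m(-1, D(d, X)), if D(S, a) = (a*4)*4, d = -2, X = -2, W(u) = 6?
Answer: -534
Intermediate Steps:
D(S, a) = 16*a (D(S, a) = (4*a)*4 = 16*a)
m(p, o) = 6
(5 - 94)*m(-1, D(d, X)) = (5 - 94)*6 = -89*6 = -534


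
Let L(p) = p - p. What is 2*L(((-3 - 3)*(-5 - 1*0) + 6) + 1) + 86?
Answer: 86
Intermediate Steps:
L(p) = 0
2*L(((-3 - 3)*(-5 - 1*0) + 6) + 1) + 86 = 2*0 + 86 = 0 + 86 = 86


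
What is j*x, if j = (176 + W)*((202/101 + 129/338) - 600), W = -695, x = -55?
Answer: -5765947275/338 ≈ -1.7059e+7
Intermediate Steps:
j = 104835405/338 (j = (176 - 695)*((202/101 + 129/338) - 600) = -519*((202*(1/101) + 129*(1/338)) - 600) = -519*((2 + 129/338) - 600) = -519*(805/338 - 600) = -519*(-201995/338) = 104835405/338 ≈ 3.1016e+5)
j*x = (104835405/338)*(-55) = -5765947275/338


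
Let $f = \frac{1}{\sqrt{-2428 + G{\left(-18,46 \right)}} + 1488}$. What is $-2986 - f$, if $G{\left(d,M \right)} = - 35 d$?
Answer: $- \frac{106722650}{35741} + \frac{i \sqrt{1798}}{2215942} \approx -2986.0 + 1.9135 \cdot 10^{-5} i$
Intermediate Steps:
$f = \frac{1}{1488 + i \sqrt{1798}}$ ($f = \frac{1}{\sqrt{-2428 - -630} + 1488} = \frac{1}{\sqrt{-2428 + 630} + 1488} = \frac{1}{\sqrt{-1798} + 1488} = \frac{1}{i \sqrt{1798} + 1488} = \frac{1}{1488 + i \sqrt{1798}} \approx 0.0006715 - 1.9135 \cdot 10^{-5} i$)
$-2986 - f = -2986 - \left(\frac{24}{35741} - \frac{i \sqrt{1798}}{2215942}\right) = - \frac{106722650}{35741} + \frac{i \sqrt{1798}}{2215942}$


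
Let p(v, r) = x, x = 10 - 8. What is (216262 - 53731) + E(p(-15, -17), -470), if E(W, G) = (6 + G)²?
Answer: 377827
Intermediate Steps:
x = 2
p(v, r) = 2
(216262 - 53731) + E(p(-15, -17), -470) = (216262 - 53731) + (6 - 470)² = 162531 + (-464)² = 162531 + 215296 = 377827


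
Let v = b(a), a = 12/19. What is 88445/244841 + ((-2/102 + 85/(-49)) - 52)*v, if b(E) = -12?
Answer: 131633599533/203952553 ≈ 645.41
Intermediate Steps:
a = 12/19 (a = 12*(1/19) = 12/19 ≈ 0.63158)
v = -12
88445/244841 + ((-2/102 + 85/(-49)) - 52)*v = 88445/244841 + ((-2/102 + 85/(-49)) - 52)*(-12) = 88445*(1/244841) + ((-2*1/102 + 85*(-1/49)) - 52)*(-12) = 88445/244841 + ((-1/51 - 85/49) - 52)*(-12) = 88445/244841 + (-4384/2499 - 52)*(-12) = 88445/244841 - 134332/2499*(-12) = 88445/244841 + 537328/833 = 131633599533/203952553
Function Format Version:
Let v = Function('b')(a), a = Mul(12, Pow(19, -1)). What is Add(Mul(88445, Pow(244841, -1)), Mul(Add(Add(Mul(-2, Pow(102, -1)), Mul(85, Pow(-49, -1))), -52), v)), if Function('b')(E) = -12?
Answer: Rational(131633599533, 203952553) ≈ 645.41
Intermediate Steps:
a = Rational(12, 19) (a = Mul(12, Rational(1, 19)) = Rational(12, 19) ≈ 0.63158)
v = -12
Add(Mul(88445, Pow(244841, -1)), Mul(Add(Add(Mul(-2, Pow(102, -1)), Mul(85, Pow(-49, -1))), -52), v)) = Add(Mul(88445, Pow(244841, -1)), Mul(Add(Add(Mul(-2, Pow(102, -1)), Mul(85, Pow(-49, -1))), -52), -12)) = Add(Mul(88445, Rational(1, 244841)), Mul(Add(Add(Mul(-2, Rational(1, 102)), Mul(85, Rational(-1, 49))), -52), -12)) = Add(Rational(88445, 244841), Mul(Add(Add(Rational(-1, 51), Rational(-85, 49)), -52), -12)) = Add(Rational(88445, 244841), Mul(Add(Rational(-4384, 2499), -52), -12)) = Add(Rational(88445, 244841), Mul(Rational(-134332, 2499), -12)) = Add(Rational(88445, 244841), Rational(537328, 833)) = Rational(131633599533, 203952553)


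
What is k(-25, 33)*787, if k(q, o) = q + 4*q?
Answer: -98375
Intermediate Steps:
k(q, o) = 5*q
k(-25, 33)*787 = (5*(-25))*787 = -125*787 = -98375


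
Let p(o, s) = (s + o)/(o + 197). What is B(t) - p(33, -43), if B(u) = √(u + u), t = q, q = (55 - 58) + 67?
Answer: 1/23 + 8*√2 ≈ 11.357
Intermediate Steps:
p(o, s) = (o + s)/(197 + o)
q = 64 (q = -3 + 67 = 64)
t = 64
B(u) = √2*√u (B(u) = √(2*u) = √2*√u)
B(t) - p(33, -43) = √2*√64 - (33 - 43)/(197 + 33) = √2*8 - (-10)/230 = 8*√2 - (-10)/230 = 8*√2 - 1*(-1/23) = 8*√2 + 1/23 = 1/23 + 8*√2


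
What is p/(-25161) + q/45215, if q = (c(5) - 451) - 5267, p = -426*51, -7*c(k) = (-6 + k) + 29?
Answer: 279456616/379218205 ≈ 0.73693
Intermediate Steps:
c(k) = -23/7 - k/7 (c(k) = -((-6 + k) + 29)/7 = -(23 + k)/7 = -23/7 - k/7)
p = -21726
q = -5722 (q = ((-23/7 - 1/7*5) - 451) - 5267 = ((-23/7 - 5/7) - 451) - 5267 = (-4 - 451) - 5267 = -455 - 5267 = -5722)
p/(-25161) + q/45215 = -21726/(-25161) - 5722/45215 = -21726*(-1/25161) - 5722*1/45215 = 7242/8387 - 5722/45215 = 279456616/379218205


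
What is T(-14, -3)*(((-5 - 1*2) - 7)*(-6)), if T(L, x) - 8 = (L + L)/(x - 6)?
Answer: 2800/3 ≈ 933.33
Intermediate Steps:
T(L, x) = 8 + 2*L/(-6 + x) (T(L, x) = 8 + (L + L)/(x - 6) = 8 + (2*L)/(-6 + x) = 8 + 2*L/(-6 + x))
T(-14, -3)*(((-5 - 1*2) - 7)*(-6)) = (2*(-24 - 14 + 4*(-3))/(-6 - 3))*(((-5 - 1*2) - 7)*(-6)) = (2*(-24 - 14 - 12)/(-9))*(((-5 - 2) - 7)*(-6)) = (2*(-⅑)*(-50))*((-7 - 7)*(-6)) = 100*(-14*(-6))/9 = (100/9)*84 = 2800/3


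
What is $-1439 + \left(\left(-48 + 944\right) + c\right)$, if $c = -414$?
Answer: $-957$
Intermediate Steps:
$-1439 + \left(\left(-48 + 944\right) + c\right) = -1439 + \left(\left(-48 + 944\right) - 414\right) = -1439 + \left(896 - 414\right) = -1439 + 482 = -957$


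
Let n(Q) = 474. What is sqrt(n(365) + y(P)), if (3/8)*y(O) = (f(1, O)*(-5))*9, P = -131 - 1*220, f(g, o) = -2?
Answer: sqrt(714) ≈ 26.721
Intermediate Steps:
P = -351 (P = -131 - 220 = -351)
y(O) = 240 (y(O) = 8*(-2*(-5)*9)/3 = 8*(10*9)/3 = (8/3)*90 = 240)
sqrt(n(365) + y(P)) = sqrt(474 + 240) = sqrt(714)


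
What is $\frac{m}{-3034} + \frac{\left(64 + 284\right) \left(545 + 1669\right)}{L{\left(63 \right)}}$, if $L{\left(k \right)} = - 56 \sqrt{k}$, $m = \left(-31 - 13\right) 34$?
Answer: $\frac{748}{1517} - \frac{32103 \sqrt{7}}{49} \approx -1732.9$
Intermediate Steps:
$m = -1496$ ($m = \left(-44\right) 34 = -1496$)
$\frac{m}{-3034} + \frac{\left(64 + 284\right) \left(545 + 1669\right)}{L{\left(63 \right)}} = - \frac{1496}{-3034} + \frac{\left(64 + 284\right) \left(545 + 1669\right)}{\left(-56\right) \sqrt{63}} = \left(-1496\right) \left(- \frac{1}{3034}\right) + \frac{348 \cdot 2214}{\left(-56\right) 3 \sqrt{7}} = \frac{748}{1517} + \frac{770472}{\left(-168\right) \sqrt{7}} = \frac{748}{1517} + 770472 \left(- \frac{\sqrt{7}}{1176}\right) = \frac{748}{1517} - \frac{32103 \sqrt{7}}{49}$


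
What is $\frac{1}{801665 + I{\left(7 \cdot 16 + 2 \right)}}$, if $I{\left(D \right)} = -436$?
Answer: $\frac{1}{801229} \approx 1.2481 \cdot 10^{-6}$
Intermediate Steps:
$\frac{1}{801665 + I{\left(7 \cdot 16 + 2 \right)}} = \frac{1}{801665 - 436} = \frac{1}{801229}$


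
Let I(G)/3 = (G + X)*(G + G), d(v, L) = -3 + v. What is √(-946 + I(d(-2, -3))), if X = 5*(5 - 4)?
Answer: I*√946 ≈ 30.757*I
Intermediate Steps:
X = 5 (X = 5*1 = 5)
I(G) = 6*G*(5 + G) (I(G) = 3*((G + 5)*(G + G)) = 3*((5 + G)*(2*G)) = 3*(2*G*(5 + G)) = 6*G*(5 + G))
√(-946 + I(d(-2, -3))) = √(-946 + 6*(-3 - 2)*(5 + (-3 - 2))) = √(-946 + 6*(-5)*(5 - 5)) = √(-946 + 6*(-5)*0) = √(-946 + 0) = √(-946) = I*√946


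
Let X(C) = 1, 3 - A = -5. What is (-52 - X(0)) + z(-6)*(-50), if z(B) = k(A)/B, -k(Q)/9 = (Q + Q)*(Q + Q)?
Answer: -19253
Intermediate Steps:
A = 8 (A = 3 - 1*(-5) = 3 + 5 = 8)
k(Q) = -36*Q**2 (k(Q) = -9*(Q + Q)*(Q + Q) = -9*2*Q*2*Q = -36*Q**2)
z(B) = -2304/B (z(B) = (-36*8**2)/B = (-36*64)/B = -2304/B)
(-52 - X(0)) + z(-6)*(-50) = (-52 - 1*1) - 2304/(-6)*(-50) = (-52 - 1) - 2304*(-1/6)*(-50) = -53 + 384*(-50) = -53 - 19200 = -19253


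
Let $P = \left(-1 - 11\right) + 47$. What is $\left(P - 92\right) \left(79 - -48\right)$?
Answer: $-7239$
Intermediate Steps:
$P = 35$ ($P = -12 + 47 = 35$)
$\left(P - 92\right) \left(79 - -48\right) = \left(35 - 92\right) \left(79 - -48\right) = - 57 \left(79 + 48\right) = \left(-57\right) 127 = -7239$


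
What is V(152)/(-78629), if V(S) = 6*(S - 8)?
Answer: -864/78629 ≈ -0.010988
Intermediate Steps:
V(S) = -48 + 6*S (V(S) = 6*(-8 + S) = -48 + 6*S)
V(152)/(-78629) = (-48 + 6*152)/(-78629) = (-48 + 912)*(-1/78629) = 864*(-1/78629) = -864/78629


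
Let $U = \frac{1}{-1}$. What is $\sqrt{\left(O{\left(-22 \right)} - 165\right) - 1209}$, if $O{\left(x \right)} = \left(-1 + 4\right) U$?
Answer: $9 i \sqrt{17} \approx 37.108 i$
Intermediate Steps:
$U = -1$
$O{\left(x \right)} = -3$ ($O{\left(x \right)} = \left(-1 + 4\right) \left(-1\right) = 3 \left(-1\right) = -3$)
$\sqrt{\left(O{\left(-22 \right)} - 165\right) - 1209} = \sqrt{\left(-3 - 165\right) - 1209} = \sqrt{-168 - 1209} = \sqrt{-1377} = 9 i \sqrt{17}$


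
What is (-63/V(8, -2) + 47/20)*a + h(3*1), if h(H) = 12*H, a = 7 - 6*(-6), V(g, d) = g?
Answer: -8063/40 ≈ -201.57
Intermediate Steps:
a = 43 (a = 7 + 36 = 43)
(-63/V(8, -2) + 47/20)*a + h(3*1) = (-63/8 + 47/20)*43 + 12*(3*1) = (-63*⅛ + 47*(1/20))*43 + 12*3 = (-63/8 + 47/20)*43 + 36 = -221/40*43 + 36 = -9503/40 + 36 = -8063/40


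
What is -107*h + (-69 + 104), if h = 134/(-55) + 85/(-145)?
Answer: 571672/1595 ≈ 358.42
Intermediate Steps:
h = -4821/1595 (h = 134*(-1/55) + 85*(-1/145) = -134/55 - 17/29 = -4821/1595 ≈ -3.0226)
-107*h + (-69 + 104) = -107*(-4821/1595) + (-69 + 104) = 515847/1595 + 35 = 571672/1595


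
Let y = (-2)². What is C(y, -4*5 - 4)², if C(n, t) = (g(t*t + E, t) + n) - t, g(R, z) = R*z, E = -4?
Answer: 187690000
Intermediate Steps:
y = 4
C(n, t) = n - t + t*(-4 + t²) (C(n, t) = ((t*t - 4)*t + n) - t = ((t² - 4)*t + n) - t = ((-4 + t²)*t + n) - t = (t*(-4 + t²) + n) - t = (n + t*(-4 + t²)) - t = n - t + t*(-4 + t²))
C(y, -4*5 - 4)² = (4 + (-4*5 - 4)³ - 5*(-4*5 - 4))² = (4 + (-20 - 4)³ - 5*(-20 - 4))² = (4 + (-24)³ - 5*(-24))² = (4 - 13824 + 120)² = (-13700)² = 187690000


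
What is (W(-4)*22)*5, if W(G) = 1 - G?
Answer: 550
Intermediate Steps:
(W(-4)*22)*5 = ((1 - 1*(-4))*22)*5 = ((1 + 4)*22)*5 = (5*22)*5 = 110*5 = 550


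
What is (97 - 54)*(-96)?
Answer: -4128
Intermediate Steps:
(97 - 54)*(-96) = 43*(-96) = -4128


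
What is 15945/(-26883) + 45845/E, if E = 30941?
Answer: 246365630/277262301 ≈ 0.88857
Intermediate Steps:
15945/(-26883) + 45845/E = 15945/(-26883) + 45845/30941 = 15945*(-1/26883) + 45845*(1/30941) = -5315/8961 + 45845/30941 = 246365630/277262301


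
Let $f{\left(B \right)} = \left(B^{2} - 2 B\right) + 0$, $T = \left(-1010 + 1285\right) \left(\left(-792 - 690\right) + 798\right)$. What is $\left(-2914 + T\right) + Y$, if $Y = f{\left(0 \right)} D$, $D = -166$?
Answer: $-191014$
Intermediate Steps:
$T = -188100$ ($T = 275 \left(-1482 + 798\right) = 275 \left(-684\right) = -188100$)
$f{\left(B \right)} = B^{2} - 2 B$
$Y = 0$ ($Y = 0 \left(-2 + 0\right) \left(-166\right) = 0 \left(-2\right) \left(-166\right) = 0 \left(-166\right) = 0$)
$\left(-2914 + T\right) + Y = \left(-2914 - 188100\right) + 0 = -191014 + 0 = -191014$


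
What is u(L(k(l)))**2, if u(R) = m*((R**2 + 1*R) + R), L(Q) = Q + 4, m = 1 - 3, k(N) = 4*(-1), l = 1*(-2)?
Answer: 0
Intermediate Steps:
l = -2
k(N) = -4
m = -2
L(Q) = 4 + Q
u(R) = -4*R - 2*R**2 (u(R) = -2*((R**2 + 1*R) + R) = -2*((R**2 + R) + R) = -2*((R + R**2) + R) = -2*(R**2 + 2*R) = -4*R - 2*R**2)
u(L(k(l)))**2 = (-2*(4 - 4)*(2 + (4 - 4)))**2 = (-2*0*(2 + 0))**2 = (-2*0*2)**2 = 0**2 = 0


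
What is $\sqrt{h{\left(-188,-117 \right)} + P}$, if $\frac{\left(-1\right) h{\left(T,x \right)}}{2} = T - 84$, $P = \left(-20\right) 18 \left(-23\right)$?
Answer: $2 \sqrt{2206} \approx 93.936$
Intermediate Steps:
$P = 8280$ ($P = \left(-360\right) \left(-23\right) = 8280$)
$h{\left(T,x \right)} = 168 - 2 T$ ($h{\left(T,x \right)} = - 2 \left(T - 84\right) = - 2 \left(-84 + T\right) = 168 - 2 T$)
$\sqrt{h{\left(-188,-117 \right)} + P} = \sqrt{\left(168 - -376\right) + 8280} = \sqrt{\left(168 + 376\right) + 8280} = \sqrt{544 + 8280} = \sqrt{8824} = 2 \sqrt{2206}$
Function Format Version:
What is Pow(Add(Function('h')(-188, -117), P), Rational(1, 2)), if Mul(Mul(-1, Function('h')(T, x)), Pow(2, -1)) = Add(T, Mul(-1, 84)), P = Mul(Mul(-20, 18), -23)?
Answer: Mul(2, Pow(2206, Rational(1, 2))) ≈ 93.936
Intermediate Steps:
P = 8280 (P = Mul(-360, -23) = 8280)
Function('h')(T, x) = Add(168, Mul(-2, T)) (Function('h')(T, x) = Mul(-2, Add(T, Mul(-1, 84))) = Mul(-2, Add(T, -84)) = Mul(-2, Add(-84, T)) = Add(168, Mul(-2, T)))
Pow(Add(Function('h')(-188, -117), P), Rational(1, 2)) = Pow(Add(Add(168, Mul(-2, -188)), 8280), Rational(1, 2)) = Pow(Add(Add(168, 376), 8280), Rational(1, 2)) = Pow(Add(544, 8280), Rational(1, 2)) = Pow(8824, Rational(1, 2)) = Mul(2, Pow(2206, Rational(1, 2)))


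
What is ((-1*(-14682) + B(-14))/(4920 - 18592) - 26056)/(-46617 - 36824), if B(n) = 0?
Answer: 178126157/570402676 ≈ 0.31228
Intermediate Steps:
((-1*(-14682) + B(-14))/(4920 - 18592) - 26056)/(-46617 - 36824) = ((-1*(-14682) + 0)/(4920 - 18592) - 26056)/(-46617 - 36824) = ((14682 + 0)/(-13672) - 26056)/(-83441) = (14682*(-1/13672) - 26056)*(-1/83441) = (-7341/6836 - 26056)*(-1/83441) = -178126157/6836*(-1/83441) = 178126157/570402676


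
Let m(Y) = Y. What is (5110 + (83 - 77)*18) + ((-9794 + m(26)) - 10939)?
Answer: -15489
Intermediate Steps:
(5110 + (83 - 77)*18) + ((-9794 + m(26)) - 10939) = (5110 + (83 - 77)*18) + ((-9794 + 26) - 10939) = (5110 + 6*18) + (-9768 - 10939) = (5110 + 108) - 20707 = 5218 - 20707 = -15489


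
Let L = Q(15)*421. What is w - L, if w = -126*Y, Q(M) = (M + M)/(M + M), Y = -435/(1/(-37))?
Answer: -2028391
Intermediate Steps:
Y = 16095 (Y = -435/(-1/37) = -435*(-37) = 16095)
Q(M) = 1 (Q(M) = (2*M)/((2*M)) = (2*M)*(1/(2*M)) = 1)
L = 421 (L = 1*421 = 421)
w = -2027970 (w = -126*16095 = -2027970)
w - L = -2027970 - 1*421 = -2027970 - 421 = -2028391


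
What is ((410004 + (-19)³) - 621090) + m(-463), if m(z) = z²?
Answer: -3576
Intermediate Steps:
((410004 + (-19)³) - 621090) + m(-463) = ((410004 + (-19)³) - 621090) + (-463)² = ((410004 - 6859) - 621090) + 214369 = (403145 - 621090) + 214369 = -217945 + 214369 = -3576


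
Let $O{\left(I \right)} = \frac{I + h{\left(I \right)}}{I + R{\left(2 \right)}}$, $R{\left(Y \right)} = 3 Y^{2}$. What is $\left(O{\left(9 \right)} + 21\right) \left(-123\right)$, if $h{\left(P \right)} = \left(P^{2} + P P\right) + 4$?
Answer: $-3608$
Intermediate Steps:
$h{\left(P \right)} = 4 + 2 P^{2}$ ($h{\left(P \right)} = \left(P^{2} + P^{2}\right) + 4 = 2 P^{2} + 4 = 4 + 2 P^{2}$)
$O{\left(I \right)} = \frac{4 + I + 2 I^{2}}{12 + I}$ ($O{\left(I \right)} = \frac{I + \left(4 + 2 I^{2}\right)}{I + 3 \cdot 2^{2}} = \frac{4 + I + 2 I^{2}}{I + 3 \cdot 4} = \frac{4 + I + 2 I^{2}}{I + 12} = \frac{4 + I + 2 I^{2}}{12 + I}$)
$\left(O{\left(9 \right)} + 21\right) \left(-123\right) = \left(\frac{4 + 9 + 2 \cdot 9^{2}}{12 + 9} + 21\right) \left(-123\right) = \left(\frac{4 + 9 + 2 \cdot 81}{21} + 21\right) \left(-123\right) = \left(\frac{4 + 9 + 162}{21} + 21\right) \left(-123\right) = \left(\frac{1}{21} \cdot 175 + 21\right) \left(-123\right) = \left(\frac{25}{3} + 21\right) \left(-123\right) = \frac{88}{3} \left(-123\right) = -3608$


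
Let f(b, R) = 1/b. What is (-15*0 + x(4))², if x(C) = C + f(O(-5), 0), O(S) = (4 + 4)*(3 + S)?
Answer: 3969/256 ≈ 15.504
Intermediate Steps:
O(S) = 24 + 8*S (O(S) = 8*(3 + S) = 24 + 8*S)
x(C) = -1/16 + C (x(C) = C + 1/(24 + 8*(-5)) = C + 1/(24 - 40) = C + 1/(-16) = C - 1/16 = -1/16 + C)
(-15*0 + x(4))² = (-15*0 + (-1/16 + 4))² = (0 + 63/16)² = (63/16)² = 3969/256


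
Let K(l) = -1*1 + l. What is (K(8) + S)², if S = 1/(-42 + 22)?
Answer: 19321/400 ≈ 48.302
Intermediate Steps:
K(l) = -1 + l
S = -1/20 (S = 1/(-20) = -1/20 ≈ -0.050000)
(K(8) + S)² = ((-1 + 8) - 1/20)² = (7 - 1/20)² = (139/20)² = 19321/400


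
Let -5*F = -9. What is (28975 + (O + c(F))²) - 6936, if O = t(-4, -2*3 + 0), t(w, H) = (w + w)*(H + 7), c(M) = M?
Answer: 551936/25 ≈ 22077.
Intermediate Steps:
F = 9/5 (F = -⅕*(-9) = 9/5 ≈ 1.8000)
t(w, H) = 2*w*(7 + H) (t(w, H) = (2*w)*(7 + H) = 2*w*(7 + H))
O = -8 (O = 2*(-4)*(7 + (-2*3 + 0)) = 2*(-4)*(7 + (-6 + 0)) = 2*(-4)*(7 - 6) = 2*(-4)*1 = -8)
(28975 + (O + c(F))²) - 6936 = (28975 + (-8 + 9/5)²) - 6936 = (28975 + (-31/5)²) - 6936 = (28975 + 961/25) - 6936 = 725336/25 - 6936 = 551936/25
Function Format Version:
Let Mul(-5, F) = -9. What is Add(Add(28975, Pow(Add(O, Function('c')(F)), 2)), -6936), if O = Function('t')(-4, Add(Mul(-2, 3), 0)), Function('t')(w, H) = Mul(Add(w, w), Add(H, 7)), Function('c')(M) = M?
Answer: Rational(551936, 25) ≈ 22077.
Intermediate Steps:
F = Rational(9, 5) (F = Mul(Rational(-1, 5), -9) = Rational(9, 5) ≈ 1.8000)
Function('t')(w, H) = Mul(2, w, Add(7, H)) (Function('t')(w, H) = Mul(Mul(2, w), Add(7, H)) = Mul(2, w, Add(7, H)))
O = -8 (O = Mul(2, -4, Add(7, Add(Mul(-2, 3), 0))) = Mul(2, -4, Add(7, Add(-6, 0))) = Mul(2, -4, Add(7, -6)) = Mul(2, -4, 1) = -8)
Add(Add(28975, Pow(Add(O, Function('c')(F)), 2)), -6936) = Add(Add(28975, Pow(Add(-8, Rational(9, 5)), 2)), -6936) = Add(Add(28975, Pow(Rational(-31, 5), 2)), -6936) = Add(Add(28975, Rational(961, 25)), -6936) = Add(Rational(725336, 25), -6936) = Rational(551936, 25)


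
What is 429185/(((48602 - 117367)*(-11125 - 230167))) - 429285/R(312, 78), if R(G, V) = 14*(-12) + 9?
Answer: 474859170260581/175879910428 ≈ 2699.9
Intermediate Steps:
R(G, V) = -159 (R(G, V) = -168 + 9 = -159)
429185/(((48602 - 117367)*(-11125 - 230167))) - 429285/R(312, 78) = 429185/(((48602 - 117367)*(-11125 - 230167))) - 429285/(-159) = 429185/((-68765*(-241292))) - 429285*(-1/159) = 429185/16592444380 + 143095/53 = 429185*(1/16592444380) + 143095/53 = 85837/3318488876 + 143095/53 = 474859170260581/175879910428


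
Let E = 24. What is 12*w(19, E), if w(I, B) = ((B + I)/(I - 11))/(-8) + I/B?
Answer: 23/16 ≈ 1.4375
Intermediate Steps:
w(I, B) = I/B - (B + I)/(8*(-11 + I)) (w(I, B) = ((B + I)/(-11 + I))*(-1/8) + I/B = -(B + I)/(8*(-11 + I)) + I/B = I/B - (B + I)/(8*(-11 + I)))
12*w(19, E) = 12*((1/8)*(-1*24**2 - 88*19 + 8*19**2 - 1*24*19)/(24*(-11 + 19))) = 12*((1/8)*(1/24)*(-1*576 - 1672 + 8*361 - 456)/8) = 12*((1/8)*(1/24)*(1/8)*(-576 - 1672 + 2888 - 456)) = 12*((1/8)*(1/24)*(1/8)*184) = 12*(23/192) = 23/16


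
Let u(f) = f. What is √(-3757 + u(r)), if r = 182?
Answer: 5*I*√143 ≈ 59.791*I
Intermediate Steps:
√(-3757 + u(r)) = √(-3757 + 182) = √(-3575) = 5*I*√143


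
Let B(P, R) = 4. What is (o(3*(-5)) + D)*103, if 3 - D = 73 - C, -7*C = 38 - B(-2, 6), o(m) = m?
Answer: -64787/7 ≈ -9255.3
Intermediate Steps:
C = -34/7 (C = -(38 - 1*4)/7 = -(38 - 4)/7 = -⅐*34 = -34/7 ≈ -4.8571)
D = -524/7 (D = 3 - (73 - 1*(-34/7)) = 3 - (73 + 34/7) = 3 - 1*545/7 = 3 - 545/7 = -524/7 ≈ -74.857)
(o(3*(-5)) + D)*103 = (3*(-5) - 524/7)*103 = (-15 - 524/7)*103 = -629/7*103 = -64787/7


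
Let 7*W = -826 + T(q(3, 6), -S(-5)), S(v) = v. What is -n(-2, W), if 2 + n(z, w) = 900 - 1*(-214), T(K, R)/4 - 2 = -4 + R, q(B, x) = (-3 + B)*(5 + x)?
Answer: -1112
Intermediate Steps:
T(K, R) = -8 + 4*R (T(K, R) = 8 + 4*(-4 + R) = 8 + (-16 + 4*R) = -8 + 4*R)
W = -814/7 (W = (-826 + (-8 + 4*(-1*(-5))))/7 = (-826 + (-8 + 4*5))/7 = (-826 + (-8 + 20))/7 = (-826 + 12)/7 = (⅐)*(-814) = -814/7 ≈ -116.29)
n(z, w) = 1112 (n(z, w) = -2 + (900 - 1*(-214)) = -2 + (900 + 214) = -2 + 1114 = 1112)
-n(-2, W) = -1*1112 = -1112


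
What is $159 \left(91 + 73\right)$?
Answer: $26076$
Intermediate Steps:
$159 \left(91 + 73\right) = 159 \cdot 164 = 26076$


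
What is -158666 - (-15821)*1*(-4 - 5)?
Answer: -301055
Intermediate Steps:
-158666 - (-15821)*1*(-4 - 5) = -158666 - (-15821)*1*(-9) = -158666 - (-15821)*(-9) = -158666 - 1*142389 = -158666 - 142389 = -301055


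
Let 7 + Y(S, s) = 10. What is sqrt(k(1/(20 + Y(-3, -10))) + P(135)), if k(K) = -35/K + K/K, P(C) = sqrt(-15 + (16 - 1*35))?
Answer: sqrt(-804 + I*sqrt(34)) ≈ 0.1028 + 28.355*I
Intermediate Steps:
Y(S, s) = 3 (Y(S, s) = -7 + 10 = 3)
P(C) = I*sqrt(34) (P(C) = sqrt(-15 + (16 - 35)) = sqrt(-15 - 19) = sqrt(-34) = I*sqrt(34))
k(K) = 1 - 35/K (k(K) = -35/K + 1 = 1 - 35/K)
sqrt(k(1/(20 + Y(-3, -10))) + P(135)) = sqrt((-35 + 1/(20 + 3))/(1/(20 + 3)) + I*sqrt(34)) = sqrt((-35 + 1/23)/(1/23) + I*sqrt(34)) = sqrt(23*(-804/23) + I*sqrt(34)) = sqrt(-804 + I*sqrt(34))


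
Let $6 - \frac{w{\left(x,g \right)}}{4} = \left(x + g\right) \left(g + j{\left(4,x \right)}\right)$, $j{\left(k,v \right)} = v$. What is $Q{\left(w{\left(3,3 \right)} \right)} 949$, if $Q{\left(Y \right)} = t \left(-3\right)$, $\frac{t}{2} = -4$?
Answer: $22776$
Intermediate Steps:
$t = -8$ ($t = 2 \left(-4\right) = -8$)
$w{\left(x,g \right)} = 24 - 4 \left(g + x\right)^{2}$ ($w{\left(x,g \right)} = 24 - 4 \left(x + g\right) \left(g + x\right) = 24 - 4 \left(g + x\right) \left(g + x\right) = 24 - 4 \left(g + x\right)^{2}$)
$Q{\left(Y \right)} = 24$ ($Q{\left(Y \right)} = \left(-8\right) \left(-3\right) = 24$)
$Q{\left(w{\left(3,3 \right)} \right)} 949 = 24 \cdot 949 = 22776$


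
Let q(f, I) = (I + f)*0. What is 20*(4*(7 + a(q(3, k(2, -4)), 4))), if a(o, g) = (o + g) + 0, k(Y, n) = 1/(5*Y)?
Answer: 880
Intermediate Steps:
k(Y, n) = 1/(5*Y)
q(f, I) = 0
a(o, g) = g + o (a(o, g) = (g + o) + 0 = g + o)
20*(4*(7 + a(q(3, k(2, -4)), 4))) = 20*(4*(7 + (4 + 0))) = 20*(4*(7 + 4)) = 20*(4*11) = 20*44 = 880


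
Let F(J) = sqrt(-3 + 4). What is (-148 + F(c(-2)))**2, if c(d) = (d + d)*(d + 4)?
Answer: 21609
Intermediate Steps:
c(d) = 2*d*(4 + d) (c(d) = (2*d)*(4 + d) = 2*d*(4 + d))
F(J) = 1 (F(J) = sqrt(1) = 1)
(-148 + F(c(-2)))**2 = (-148 + 1)**2 = (-147)**2 = 21609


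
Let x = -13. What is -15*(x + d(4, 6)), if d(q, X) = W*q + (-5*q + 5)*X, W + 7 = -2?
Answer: 2085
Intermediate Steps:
W = -9 (W = -7 - 2 = -9)
d(q, X) = -9*q + X*(5 - 5*q) (d(q, X) = -9*q + (-5*q + 5)*X = -9*q + (5 - 5*q)*X = -9*q + X*(5 - 5*q))
-15*(x + d(4, 6)) = -15*(-13 + (-9*4 + 5*6 - 5*6*4)) = -15*(-13 + (-36 + 30 - 120)) = -15*(-13 - 126) = -15*(-139) = 2085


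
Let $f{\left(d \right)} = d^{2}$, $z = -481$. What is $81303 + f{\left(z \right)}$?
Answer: $312664$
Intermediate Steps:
$81303 + f{\left(z \right)} = 81303 + \left(-481\right)^{2} = 81303 + 231361 = 312664$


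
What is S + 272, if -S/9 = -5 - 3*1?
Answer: 344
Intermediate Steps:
S = 72 (S = -9*(-5 - 3*1) = -9*(-5 - 3) = -9*(-8) = 72)
S + 272 = 72 + 272 = 344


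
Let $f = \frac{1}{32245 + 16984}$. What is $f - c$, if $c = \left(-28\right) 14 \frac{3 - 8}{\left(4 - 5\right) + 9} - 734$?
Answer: $\frac{24072982}{49229} \approx 489.0$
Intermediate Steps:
$c = -489$ ($c = - 392 \frac{3 - 8}{-1 + 9} - 734 = - 392 \left(- \frac{5}{8}\right) - 734 = - 392 \left(\left(-5\right) \frac{1}{8}\right) - 734 = \left(-392\right) \left(- \frac{5}{8}\right) - 734 = 245 - 734 = -489$)
$f = \frac{1}{49229} \approx 2.0313 \cdot 10^{-5}$
$f - c = \frac{1}{49229} - -489 = \frac{1}{49229} + 489 = \frac{24072982}{49229}$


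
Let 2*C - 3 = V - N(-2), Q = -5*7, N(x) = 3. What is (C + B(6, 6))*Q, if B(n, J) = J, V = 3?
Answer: -525/2 ≈ -262.50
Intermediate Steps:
Q = -35
C = 3/2 (C = 3/2 + (3 - 1*3)/2 = 3/2 + (3 - 3)/2 = 3/2 + (½)*0 = 3/2 + 0 = 3/2 ≈ 1.5000)
(C + B(6, 6))*Q = (3/2 + 6)*(-35) = (15/2)*(-35) = -525/2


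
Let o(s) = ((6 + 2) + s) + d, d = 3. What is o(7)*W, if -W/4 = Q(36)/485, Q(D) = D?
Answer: -2592/485 ≈ -5.3443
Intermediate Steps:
o(s) = 11 + s (o(s) = ((6 + 2) + s) + 3 = (8 + s) + 3 = 11 + s)
W = -144/485 ≈ -0.29691
o(7)*W = (11 + 7)*(-144/485) = 18*(-144/485) = -2592/485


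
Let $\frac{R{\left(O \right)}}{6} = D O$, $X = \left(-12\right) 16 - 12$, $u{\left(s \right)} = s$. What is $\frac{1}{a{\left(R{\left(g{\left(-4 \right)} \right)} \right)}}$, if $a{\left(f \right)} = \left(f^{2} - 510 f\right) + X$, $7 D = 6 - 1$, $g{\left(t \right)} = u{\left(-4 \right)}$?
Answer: $\frac{49}{432804} \approx 0.00011322$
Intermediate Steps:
$X = -204$ ($X = -192 - 12 = -204$)
$g{\left(t \right)} = -4$
$D = \frac{5}{7}$ ($D = \frac{6 - 1}{7} = \frac{1}{7} \cdot 5 = \frac{5}{7} \approx 0.71429$)
$R{\left(O \right)} = \frac{30 O}{7}$ ($R{\left(O \right)} = 6 \frac{5 O}{7} = \frac{30 O}{7}$)
$a{\left(f \right)} = -204 + f^{2} - 510 f$ ($a{\left(f \right)} = \left(f^{2} - 510 f\right) - 204 = -204 + f^{2} - 510 f$)
$\frac{1}{a{\left(R{\left(g{\left(-4 \right)} \right)} \right)}} = \frac{1}{-204 + \left(\frac{30}{7} \left(-4\right)\right)^{2} - 510 \cdot \frac{30}{7} \left(-4\right)} = \frac{1}{-204 + \left(- \frac{120}{7}\right)^{2} - - \frac{61200}{7}} = \frac{1}{-204 + \frac{14400}{49} + \frac{61200}{7}} = \frac{1}{\frac{432804}{49}} = \frac{49}{432804}$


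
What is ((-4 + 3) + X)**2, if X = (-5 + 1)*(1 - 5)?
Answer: 225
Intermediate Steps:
X = 16 (X = -4*(-4) = 16)
((-4 + 3) + X)**2 = ((-4 + 3) + 16)**2 = (-1 + 16)**2 = 15**2 = 225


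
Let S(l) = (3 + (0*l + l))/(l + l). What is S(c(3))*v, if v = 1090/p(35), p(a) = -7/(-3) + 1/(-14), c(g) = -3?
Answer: 0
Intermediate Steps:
S(l) = (3 + l)/(2*l) (S(l) = (3 + (0 + l))/((2*l)) = (3 + l)*(1/(2*l)) = (3 + l)/(2*l))
p(a) = 95/42 (p(a) = -7*(-⅓) + 1*(-1/14) = 7/3 - 1/14 = 95/42)
v = 9156/19 (v = 1090/(95/42) = 1090*(42/95) = 9156/19 ≈ 481.89)
S(c(3))*v = ((½)*(3 - 3)/(-3))*(9156/19) = ((½)*(-⅓)*0)*(9156/19) = 0*(9156/19) = 0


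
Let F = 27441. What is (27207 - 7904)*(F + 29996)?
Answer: 1108706411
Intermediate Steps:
(27207 - 7904)*(F + 29996) = (27207 - 7904)*(27441 + 29996) = 19303*57437 = 1108706411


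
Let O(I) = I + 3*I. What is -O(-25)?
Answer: 100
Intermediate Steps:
O(I) = 4*I
-O(-25) = -4*(-25) = -1*(-100) = 100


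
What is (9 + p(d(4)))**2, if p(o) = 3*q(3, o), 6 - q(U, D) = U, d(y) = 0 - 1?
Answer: 324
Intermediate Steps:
d(y) = -1
q(U, D) = 6 - U
p(o) = 9 (p(o) = 3*(6 - 1*3) = 3*(6 - 3) = 3*3 = 9)
(9 + p(d(4)))**2 = (9 + 9)**2 = 18**2 = 324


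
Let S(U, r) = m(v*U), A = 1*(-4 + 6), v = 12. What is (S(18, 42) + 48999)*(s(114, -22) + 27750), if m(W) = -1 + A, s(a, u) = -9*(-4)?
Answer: 1361514000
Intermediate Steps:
A = 2 (A = 1*2 = 2)
s(a, u) = 36
m(W) = 1 (m(W) = -1 + 2 = 1)
S(U, r) = 1
(S(18, 42) + 48999)*(s(114, -22) + 27750) = (1 + 48999)*(36 + 27750) = 49000*27786 = 1361514000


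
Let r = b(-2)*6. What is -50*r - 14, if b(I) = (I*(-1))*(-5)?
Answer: 2986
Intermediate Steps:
b(I) = 5*I (b(I) = -I*(-5) = 5*I)
r = -60 (r = (5*(-2))*6 = -10*6 = -60)
-50*r - 14 = -50*(-60) - 14 = 3000 - 14 = 2986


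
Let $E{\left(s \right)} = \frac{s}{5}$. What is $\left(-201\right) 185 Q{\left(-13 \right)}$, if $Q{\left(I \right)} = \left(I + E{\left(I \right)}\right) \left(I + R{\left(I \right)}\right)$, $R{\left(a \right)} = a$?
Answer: $-15082236$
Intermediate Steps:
$E{\left(s \right)} = \frac{s}{5}$ ($E{\left(s \right)} = s \frac{1}{5} = \frac{s}{5}$)
$Q{\left(I \right)} = \frac{12 I^{2}}{5}$ ($Q{\left(I \right)} = \left(I + \frac{I}{5}\right) \left(I + I\right) = \frac{6 I}{5} \cdot 2 I = \frac{12 I^{2}}{5}$)
$\left(-201\right) 185 Q{\left(-13 \right)} = \left(-201\right) 185 \frac{12 \left(-13\right)^{2}}{5} = - 37185 \cdot \frac{12}{5} \cdot 169 = \left(-37185\right) \frac{2028}{5} = -15082236$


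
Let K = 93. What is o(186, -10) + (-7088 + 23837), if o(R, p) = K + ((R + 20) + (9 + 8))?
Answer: 17065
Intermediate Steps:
o(R, p) = 130 + R (o(R, p) = 93 + ((R + 20) + (9 + 8)) = 93 + ((20 + R) + 17) = 93 + (37 + R) = 130 + R)
o(186, -10) + (-7088 + 23837) = (130 + 186) + (-7088 + 23837) = 316 + 16749 = 17065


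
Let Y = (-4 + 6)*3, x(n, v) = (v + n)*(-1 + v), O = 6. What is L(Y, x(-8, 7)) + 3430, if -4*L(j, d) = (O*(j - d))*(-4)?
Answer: 3502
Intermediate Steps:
x(n, v) = (-1 + v)*(n + v) (x(n, v) = (n + v)*(-1 + v) = (-1 + v)*(n + v))
Y = 6 (Y = 2*3 = 6)
L(j, d) = -6*d + 6*j (L(j, d) = -6*(j - d)*(-4)/4 = -(-6*d + 6*j)*(-4)/4 = -(-24*j + 24*d)/4 = -6*d + 6*j)
L(Y, x(-8, 7)) + 3430 = (-6*(7² - 1*(-8) - 1*7 - 8*7) + 6*6) + 3430 = (-6*(49 + 8 - 7 - 56) + 36) + 3430 = (-6*(-6) + 36) + 3430 = (36 + 36) + 3430 = 72 + 3430 = 3502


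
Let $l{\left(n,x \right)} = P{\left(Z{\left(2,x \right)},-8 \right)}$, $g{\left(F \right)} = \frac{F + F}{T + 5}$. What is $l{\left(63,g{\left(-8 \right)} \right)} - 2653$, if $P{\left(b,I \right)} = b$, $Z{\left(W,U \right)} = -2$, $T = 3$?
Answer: $-2655$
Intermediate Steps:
$g{\left(F \right)} = \frac{F}{4}$ ($g{\left(F \right)} = \frac{F + F}{3 + 5} = \frac{2 F}{8} = 2 F \frac{1}{8} = \frac{F}{4}$)
$l{\left(n,x \right)} = -2$
$l{\left(63,g{\left(-8 \right)} \right)} - 2653 = -2 - 2653 = -2655$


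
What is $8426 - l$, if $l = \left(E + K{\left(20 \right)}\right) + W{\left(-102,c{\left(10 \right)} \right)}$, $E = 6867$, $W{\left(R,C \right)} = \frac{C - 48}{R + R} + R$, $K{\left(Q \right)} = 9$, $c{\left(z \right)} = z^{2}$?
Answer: $\frac{84265}{51} \approx 1652.3$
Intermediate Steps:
$W{\left(R,C \right)} = R + \frac{-48 + C}{2 R}$ ($W{\left(R,C \right)} = \frac{-48 + C}{2 R} + R = R + \frac{-48 + C}{2 R}$)
$l = \frac{345461}{51}$ ($l = \left(6867 + 9\right) + \frac{-24 + \left(-102\right)^{2} + \frac{10^{2}}{2}}{-102} = 6876 - \frac{-24 + 10404 + \frac{1}{2} \cdot 100}{102} = 6876 - \frac{-24 + 10404 + 50}{102} = 6876 - \frac{5215}{51} = \frac{345461}{51} \approx 6773.7$)
$8426 - l = 8426 - \frac{345461}{51} = \frac{84265}{51}$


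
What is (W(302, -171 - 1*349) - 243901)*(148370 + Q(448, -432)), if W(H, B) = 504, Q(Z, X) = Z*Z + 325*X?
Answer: -50790625578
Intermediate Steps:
Q(Z, X) = Z**2 + 325*X
(W(302, -171 - 1*349) - 243901)*(148370 + Q(448, -432)) = (504 - 243901)*(148370 + (448**2 + 325*(-432))) = -243397*(148370 + (200704 - 140400)) = -243397*(148370 + 60304) = -243397*208674 = -50790625578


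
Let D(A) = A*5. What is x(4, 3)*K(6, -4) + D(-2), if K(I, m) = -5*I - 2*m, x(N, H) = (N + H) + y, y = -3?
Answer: -98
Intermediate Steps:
D(A) = 5*A
x(N, H) = -3 + H + N (x(N, H) = (N + H) - 3 = (H + N) - 3 = -3 + H + N)
x(4, 3)*K(6, -4) + D(-2) = (-3 + 3 + 4)*(-5*6 - 2*(-4)) + 5*(-2) = 4*(-30 + 8) - 10 = 4*(-22) - 10 = -88 - 10 = -98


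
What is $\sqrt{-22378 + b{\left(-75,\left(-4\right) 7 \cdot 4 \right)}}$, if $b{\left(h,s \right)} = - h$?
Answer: $i \sqrt{22303} \approx 149.34 i$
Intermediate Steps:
$\sqrt{-22378 + b{\left(-75,\left(-4\right) 7 \cdot 4 \right)}} = \sqrt{-22378 - -75} = \sqrt{-22378 + 75} = \sqrt{-22303} = i \sqrt{22303}$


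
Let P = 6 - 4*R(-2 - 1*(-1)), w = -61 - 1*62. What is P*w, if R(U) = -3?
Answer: -2214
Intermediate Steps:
w = -123 (w = -61 - 62 = -123)
P = 18 (P = 6 - 4*(-3) = 6 + 12 = 18)
P*w = 18*(-123) = -2214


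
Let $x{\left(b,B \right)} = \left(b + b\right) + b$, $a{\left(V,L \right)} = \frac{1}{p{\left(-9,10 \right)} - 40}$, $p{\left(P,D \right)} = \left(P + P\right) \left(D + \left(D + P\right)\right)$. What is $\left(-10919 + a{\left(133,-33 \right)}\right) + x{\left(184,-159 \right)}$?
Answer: $- \frac{2467347}{238} \approx -10367.0$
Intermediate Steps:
$p{\left(P,D \right)} = 2 P \left(P + 2 D\right)$
$a{\left(V,L \right)} = - \frac{1}{238}$ ($a{\left(V,L \right)} = \frac{1}{2 \left(-9\right) \left(-9 + 2 \cdot 10\right) - 40} = \frac{1}{2 \left(-9\right) \left(-9 + 20\right) - 40} = \frac{1}{2 \left(-9\right) 11 - 40} = \frac{1}{-198 - 40} = \frac{1}{-238} = - \frac{1}{238}$)
$x{\left(b,B \right)} = 3 b$ ($x{\left(b,B \right)} = 2 b + b = 3 b$)
$\left(-10919 + a{\left(133,-33 \right)}\right) + x{\left(184,-159 \right)} = \left(-10919 - \frac{1}{238}\right) + 3 \cdot 184 = - \frac{2598723}{238} + 552 = - \frac{2467347}{238}$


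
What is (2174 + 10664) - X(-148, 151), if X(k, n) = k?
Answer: 12986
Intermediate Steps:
(2174 + 10664) - X(-148, 151) = (2174 + 10664) - 1*(-148) = 12838 + 148 = 12986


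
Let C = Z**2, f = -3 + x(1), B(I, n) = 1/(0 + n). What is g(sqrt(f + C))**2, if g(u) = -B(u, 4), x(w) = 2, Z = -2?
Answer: 1/16 ≈ 0.062500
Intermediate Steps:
B(I, n) = 1/n
f = -1 (f = -3 + 2 = -1)
C = 4 (C = (-2)**2 = 4)
g(u) = -1/4
g(sqrt(f + C))**2 = (-1/4)**2 = 1/16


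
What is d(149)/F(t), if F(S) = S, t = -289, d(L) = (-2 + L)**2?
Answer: -21609/289 ≈ -74.772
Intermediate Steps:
d(149)/F(t) = (-2 + 149)**2/(-289) = 147**2*(-1/289) = 21609*(-1/289) = -21609/289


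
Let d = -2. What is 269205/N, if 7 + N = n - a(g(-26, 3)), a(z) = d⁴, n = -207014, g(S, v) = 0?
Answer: -269205/207037 ≈ -1.3003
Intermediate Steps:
a(z) = 16 (a(z) = (-2)⁴ = 16)
N = -207037 (N = -7 + (-207014 - 1*16) = -7 + (-207014 - 16) = -7 - 207030 = -207037)
269205/N = 269205/(-207037) = 269205*(-1/207037) = -269205/207037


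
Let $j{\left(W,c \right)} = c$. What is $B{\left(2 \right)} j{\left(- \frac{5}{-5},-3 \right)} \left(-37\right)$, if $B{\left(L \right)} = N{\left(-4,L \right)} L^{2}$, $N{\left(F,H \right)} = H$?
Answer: $888$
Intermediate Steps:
$B{\left(L \right)} = L^{3}$ ($B{\left(L \right)} = L L^{2} = L^{3}$)
$B{\left(2 \right)} j{\left(- \frac{5}{-5},-3 \right)} \left(-37\right) = 2^{3} \left(-3\right) \left(-37\right) = 8 \left(-3\right) \left(-37\right) = \left(-24\right) \left(-37\right) = 888$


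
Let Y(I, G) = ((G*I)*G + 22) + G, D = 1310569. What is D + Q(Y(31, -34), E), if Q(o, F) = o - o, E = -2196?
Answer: 1310569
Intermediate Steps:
Y(I, G) = 22 + G + I*G**2 (Y(I, G) = (I*G**2 + 22) + G = (22 + I*G**2) + G = 22 + G + I*G**2)
Q(o, F) = 0
D + Q(Y(31, -34), E) = 1310569 + 0 = 1310569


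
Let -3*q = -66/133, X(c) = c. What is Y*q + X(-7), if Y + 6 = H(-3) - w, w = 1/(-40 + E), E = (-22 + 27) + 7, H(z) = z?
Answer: -15795/1862 ≈ -8.4828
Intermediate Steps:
q = 22/133 (q = -(-22)/133 = -⅓*(-66/133) = 22/133 ≈ 0.16541)
E = 12 (E = 5 + 7 = 12)
w = -1/28 (w = 1/(-40 + 12) = 1/(-28) = -1/28 ≈ -0.035714)
Y = -251/28 (Y = -6 + (-3 - 1*(-1/28)) = -6 + (-3 + 1/28) = -6 - 83/28 = -251/28 ≈ -8.9643)
Y*q + X(-7) = -251/28*22/133 - 7 = -2761/1862 - 7 = -15795/1862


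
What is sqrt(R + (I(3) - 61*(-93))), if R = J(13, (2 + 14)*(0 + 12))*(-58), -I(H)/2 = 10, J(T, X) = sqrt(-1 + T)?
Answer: sqrt(5653 - 116*sqrt(3)) ≈ 73.838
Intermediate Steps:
I(H) = -20 (I(H) = -2*10 = -20)
R = -116*sqrt(3) (R = sqrt(-1 + 13)*(-58) = sqrt(12)*(-58) = (2*sqrt(3))*(-58) = -116*sqrt(3) ≈ -200.92)
sqrt(R + (I(3) - 61*(-93))) = sqrt(-116*sqrt(3) + (-20 - 61*(-93))) = sqrt(-116*sqrt(3) + (-20 + 5673)) = sqrt(-116*sqrt(3) + 5653) = sqrt(5653 - 116*sqrt(3))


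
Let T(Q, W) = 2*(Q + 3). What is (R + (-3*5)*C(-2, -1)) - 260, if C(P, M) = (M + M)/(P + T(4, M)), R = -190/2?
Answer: -705/2 ≈ -352.50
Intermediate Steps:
T(Q, W) = 6 + 2*Q (T(Q, W) = 2*(3 + Q) = 6 + 2*Q)
R = -95 (R = -190*½ = -95)
C(P, M) = 2*M/(14 + P) (C(P, M) = (M + M)/(P + (6 + 2*4)) = (2*M)/(P + (6 + 8)) = (2*M)/(P + 14) = (2*M)/(14 + P) = 2*M/(14 + P))
(R + (-3*5)*C(-2, -1)) - 260 = (-95 + (-3*5)*(2*(-1)/(14 - 2))) - 260 = (-95 - 30*(-1)/12) - 260 = (-95 - 15*(-⅙)) - 260 = (-95 + 5/2) - 260 = -185/2 - 260 = -705/2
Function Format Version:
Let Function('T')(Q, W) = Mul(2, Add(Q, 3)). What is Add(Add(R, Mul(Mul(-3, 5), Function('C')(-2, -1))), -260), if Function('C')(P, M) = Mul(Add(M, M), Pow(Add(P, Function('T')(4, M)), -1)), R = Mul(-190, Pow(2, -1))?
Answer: Rational(-705, 2) ≈ -352.50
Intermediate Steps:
Function('T')(Q, W) = Add(6, Mul(2, Q)) (Function('T')(Q, W) = Mul(2, Add(3, Q)) = Add(6, Mul(2, Q)))
R = -95 (R = Mul(-190, Rational(1, 2)) = -95)
Function('C')(P, M) = Mul(2, M, Pow(Add(14, P), -1)) (Function('C')(P, M) = Mul(Add(M, M), Pow(Add(P, Add(6, Mul(2, 4))), -1)) = Mul(Mul(2, M), Pow(Add(P, Add(6, 8)), -1)) = Mul(Mul(2, M), Pow(Add(P, 14), -1)) = Mul(Mul(2, M), Pow(Add(14, P), -1)) = Mul(2, M, Pow(Add(14, P), -1)))
Add(Add(R, Mul(Mul(-3, 5), Function('C')(-2, -1))), -260) = Add(Add(-95, Mul(Mul(-3, 5), Mul(2, -1, Pow(Add(14, -2), -1)))), -260) = Add(Add(-95, Mul(-15, Mul(2, -1, Pow(12, -1)))), -260) = Add(Add(-95, Mul(-15, Mul(2, -1, Rational(1, 12)))), -260) = Add(Add(-95, Mul(-15, Rational(-1, 6))), -260) = Add(Add(-95, Rational(5, 2)), -260) = Add(Rational(-185, 2), -260) = Rational(-705, 2)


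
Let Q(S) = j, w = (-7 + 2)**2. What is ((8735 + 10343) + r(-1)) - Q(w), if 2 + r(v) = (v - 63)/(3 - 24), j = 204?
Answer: 396376/21 ≈ 18875.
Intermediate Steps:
w = 25 (w = (-5)**2 = 25)
r(v) = 1 - v/21 (r(v) = -2 + (v - 63)/(3 - 24) = -2 + (-63 + v)/(-21) = -2 + (-63 + v)*(-1/21) = -2 + (3 - v/21) = 1 - v/21)
Q(S) = 204
((8735 + 10343) + r(-1)) - Q(w) = ((8735 + 10343) + (1 - 1/21*(-1))) - 1*204 = (19078 + (1 + 1/21)) - 204 = (19078 + 22/21) - 204 = 400660/21 - 204 = 396376/21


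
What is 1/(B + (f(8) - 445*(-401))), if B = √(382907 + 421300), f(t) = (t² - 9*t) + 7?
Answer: 178444/31841456929 - √804207/31841456929 ≈ 5.5760e-6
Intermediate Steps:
f(t) = 7 + t² - 9*t
B = √804207 ≈ 896.78
1/(B + (f(8) - 445*(-401))) = 1/(√804207 + ((7 + 8² - 9*8) - 445*(-401))) = 1/(√804207 + ((7 + 64 - 72) + 178445)) = 1/(√804207 + (-1 + 178445)) = 1/(√804207 + 178444) = 1/(178444 + √804207)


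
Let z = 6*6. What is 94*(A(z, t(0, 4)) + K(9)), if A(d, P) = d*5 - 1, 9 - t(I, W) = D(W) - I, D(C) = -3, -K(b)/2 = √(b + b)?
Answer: 16826 - 564*√2 ≈ 16028.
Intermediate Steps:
K(b) = -2*√2*√b (K(b) = -2*√(b + b) = -2*√2*√b)
z = 36
t(I, W) = 12 + I (t(I, W) = 9 - (-3 - I) = 9 + (3 + I) = 12 + I)
A(d, P) = -1 + 5*d (A(d, P) = 5*d - 1 = -1 + 5*d)
94*(A(z, t(0, 4)) + K(9)) = 94*((-1 + 5*36) - 2*√2*√9) = 94*((-1 + 180) - 2*√2*3) = 94*(179 - 6*√2) = 16826 - 564*√2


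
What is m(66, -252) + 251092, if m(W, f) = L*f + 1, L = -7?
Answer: 252857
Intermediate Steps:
m(W, f) = 1 - 7*f (m(W, f) = -7*f + 1 = 1 - 7*f)
m(66, -252) + 251092 = (1 - 7*(-252)) + 251092 = (1 + 1764) + 251092 = 1765 + 251092 = 252857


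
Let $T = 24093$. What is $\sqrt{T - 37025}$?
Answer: $2 i \sqrt{3233} \approx 113.72 i$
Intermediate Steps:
$\sqrt{T - 37025} = \sqrt{24093 - 37025} = \sqrt{-12932} = 2 i \sqrt{3233}$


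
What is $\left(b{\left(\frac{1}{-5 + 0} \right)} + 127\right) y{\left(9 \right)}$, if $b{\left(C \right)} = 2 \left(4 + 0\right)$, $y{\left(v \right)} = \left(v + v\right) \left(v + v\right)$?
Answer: $43740$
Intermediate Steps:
$y{\left(v \right)} = 4 v^{2}$ ($y{\left(v \right)} = 2 v 2 v = 4 v^{2}$)
$b{\left(C \right)} = 8$ ($b{\left(C \right)} = 2 \cdot 4 = 8$)
$\left(b{\left(\frac{1}{-5 + 0} \right)} + 127\right) y{\left(9 \right)} = \left(8 + 127\right) 4 \cdot 9^{2} = 135 \cdot 4 \cdot 81 = 135 \cdot 324 = 43740$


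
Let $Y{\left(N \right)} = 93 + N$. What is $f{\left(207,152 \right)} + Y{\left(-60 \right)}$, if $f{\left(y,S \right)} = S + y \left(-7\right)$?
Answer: $-1264$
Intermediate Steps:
$f{\left(y,S \right)} = S - 7 y$
$f{\left(207,152 \right)} + Y{\left(-60 \right)} = \left(152 - 1449\right) + \left(93 - 60\right) = \left(152 - 1449\right) + 33 = -1297 + 33 = -1264$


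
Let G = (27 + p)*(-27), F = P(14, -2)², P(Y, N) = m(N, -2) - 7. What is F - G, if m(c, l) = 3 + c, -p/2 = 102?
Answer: -4743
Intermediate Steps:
p = -204 (p = -2*102 = -204)
P(Y, N) = -4 + N (P(Y, N) = (3 + N) - 7 = -4 + N)
F = 36 (F = (-4 - 2)² = (-6)² = 36)
G = 4779 (G = (27 - 204)*(-27) = -177*(-27) = 4779)
F - G = 36 - 1*4779 = 36 - 4779 = -4743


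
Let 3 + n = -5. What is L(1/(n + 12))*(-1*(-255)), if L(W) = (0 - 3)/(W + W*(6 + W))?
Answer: -12240/29 ≈ -422.07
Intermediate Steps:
n = -8 (n = -3 - 5 = -8)
L(W) = -3/(W + W*(6 + W))
L(1/(n + 12))*(-1*(-255)) = (-3/((1/(-8 + 12))*(7 + 1/(-8 + 12))))*(-1*(-255)) = -3/((1/4)*(7 + 1/4))*255 = -3/(¼*(7 + ¼))*255 = -3*4/29/4*255 = -3*4*4/29*255 = -48/29*255 = -12240/29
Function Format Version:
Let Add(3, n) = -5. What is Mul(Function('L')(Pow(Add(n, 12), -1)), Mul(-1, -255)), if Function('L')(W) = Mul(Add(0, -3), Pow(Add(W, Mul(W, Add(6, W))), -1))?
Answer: Rational(-12240, 29) ≈ -422.07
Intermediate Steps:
n = -8 (n = Add(-3, -5) = -8)
Function('L')(W) = Mul(-3, Pow(Add(W, Mul(W, Add(6, W))), -1))
Mul(Function('L')(Pow(Add(n, 12), -1)), Mul(-1, -255)) = Mul(Mul(-3, Pow(Pow(Add(-8, 12), -1), -1), Pow(Add(7, Pow(Add(-8, 12), -1)), -1)), Mul(-1, -255)) = Mul(Mul(-3, Pow(Pow(4, -1), -1), Pow(Add(7, Pow(4, -1)), -1)), 255) = Mul(Mul(-3, Pow(Rational(1, 4), -1), Pow(Add(7, Rational(1, 4)), -1)), 255) = Mul(Mul(-3, 4, Pow(Rational(29, 4), -1)), 255) = Mul(Mul(-3, 4, Rational(4, 29)), 255) = Mul(Rational(-48, 29), 255) = Rational(-12240, 29)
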